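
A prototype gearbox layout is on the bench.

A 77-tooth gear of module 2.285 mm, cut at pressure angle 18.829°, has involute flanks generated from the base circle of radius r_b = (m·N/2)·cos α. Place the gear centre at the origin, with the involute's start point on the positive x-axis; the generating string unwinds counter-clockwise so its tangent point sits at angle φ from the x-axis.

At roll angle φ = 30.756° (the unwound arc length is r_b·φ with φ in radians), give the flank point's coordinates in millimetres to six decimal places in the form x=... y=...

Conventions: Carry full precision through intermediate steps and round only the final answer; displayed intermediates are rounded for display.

x=94.410557 y=4.170571

single-mesh involute tooth geometry (77T wheel at module 2.285)
pitch radius r_p = m·N/2 = 2.285·77/2 = 87.972500
base radius r_b = r_p·cos α = 87.972500·cos 18.829° = 83.264742
roll angle φ = 30.756° = 0.53679346 rad
x = r_b·(cos φ + φ·sin φ) = 94.410557
y = r_b·(sin φ − φ·cos φ) = 4.170571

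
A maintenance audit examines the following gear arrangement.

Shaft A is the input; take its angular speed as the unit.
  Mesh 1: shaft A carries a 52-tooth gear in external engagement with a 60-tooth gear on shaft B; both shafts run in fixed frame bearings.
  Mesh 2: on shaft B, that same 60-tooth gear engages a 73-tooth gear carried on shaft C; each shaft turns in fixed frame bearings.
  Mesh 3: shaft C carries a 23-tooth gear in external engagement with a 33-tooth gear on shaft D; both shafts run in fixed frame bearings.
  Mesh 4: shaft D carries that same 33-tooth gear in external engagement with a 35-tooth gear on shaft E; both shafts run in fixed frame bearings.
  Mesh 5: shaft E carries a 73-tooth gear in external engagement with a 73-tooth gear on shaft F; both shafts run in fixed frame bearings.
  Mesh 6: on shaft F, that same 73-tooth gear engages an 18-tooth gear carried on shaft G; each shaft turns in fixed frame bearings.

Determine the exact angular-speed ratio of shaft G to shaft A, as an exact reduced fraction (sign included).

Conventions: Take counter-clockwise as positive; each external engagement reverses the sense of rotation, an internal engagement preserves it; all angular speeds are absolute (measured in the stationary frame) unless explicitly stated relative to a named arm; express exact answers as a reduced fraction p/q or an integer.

class = fixed-axis compound train [6 meshes; 6 ratios multiply, 6 sense flips]
mesh 1 [52T→60T]: running ratio 13/15, sense −
mesh 2 [60T→73T]: running ratio 52/73, sense +
mesh 3 [23T→33T]: running ratio 1196/2409, sense −
mesh 4 [33T→35T]: running ratio 1196/2555, sense +
mesh 5 [73T→73T]: running ratio 1196/2555, sense −
mesh 6 [73T→18T]: running ratio 598/315, sense +
ω_out/ω_in = 598/315

598/315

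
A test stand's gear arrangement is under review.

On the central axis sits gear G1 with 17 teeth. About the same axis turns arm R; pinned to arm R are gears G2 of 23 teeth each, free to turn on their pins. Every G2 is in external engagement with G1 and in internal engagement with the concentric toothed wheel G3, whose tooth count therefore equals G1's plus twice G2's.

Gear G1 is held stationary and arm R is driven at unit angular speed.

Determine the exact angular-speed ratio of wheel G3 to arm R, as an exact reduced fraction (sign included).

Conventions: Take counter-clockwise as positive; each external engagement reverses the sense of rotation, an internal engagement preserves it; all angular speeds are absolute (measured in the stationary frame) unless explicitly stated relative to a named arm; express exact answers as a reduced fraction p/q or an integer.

80/63

class = planetary set [G3 = 17+2·23 = 63; Willis about the carrier]
ring teeth: 17 + 2·23 = 63
17(ω_sun−ω_arm) = −63(ω_ring−ω_arm),  ω_sun = 0, ω_arm = 1
ω_ring = 1 − (17/63)(0−1) = 80/63
ω_out/ω_in = 80/63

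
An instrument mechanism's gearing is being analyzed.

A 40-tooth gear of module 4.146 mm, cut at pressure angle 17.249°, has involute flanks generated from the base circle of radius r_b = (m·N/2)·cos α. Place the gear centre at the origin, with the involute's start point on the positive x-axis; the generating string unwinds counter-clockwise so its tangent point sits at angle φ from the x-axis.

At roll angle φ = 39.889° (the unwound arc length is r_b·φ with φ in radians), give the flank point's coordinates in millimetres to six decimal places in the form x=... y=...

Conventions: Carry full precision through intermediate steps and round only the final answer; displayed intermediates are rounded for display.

x=96.118434 y=8.482948

class = single-mesh tooth geometry [base-circle involute, m = 4.146, 40T]
pitch radius r_p = m·N/2 = 4.146·40/2 = 82.920000
base radius r_b = r_p·cos α = 82.920000·cos 17.249° = 79.190683
roll angle φ = 39.889° = 0.69619439 rad
x = r_b·(cos φ + φ·sin φ) = 96.118434
y = r_b·(sin φ − φ·cos φ) = 8.482948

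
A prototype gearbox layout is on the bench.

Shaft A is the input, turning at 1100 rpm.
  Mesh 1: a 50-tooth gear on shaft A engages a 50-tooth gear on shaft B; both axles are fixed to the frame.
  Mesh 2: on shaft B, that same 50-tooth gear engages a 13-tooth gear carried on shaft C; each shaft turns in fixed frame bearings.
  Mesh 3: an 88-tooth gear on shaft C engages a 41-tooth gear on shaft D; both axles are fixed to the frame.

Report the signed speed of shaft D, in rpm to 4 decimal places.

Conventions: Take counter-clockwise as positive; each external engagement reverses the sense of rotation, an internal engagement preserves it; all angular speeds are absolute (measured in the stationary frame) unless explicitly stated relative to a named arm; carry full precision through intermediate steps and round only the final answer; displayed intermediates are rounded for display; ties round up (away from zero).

3-mesh fixed-axis compound train (all bearings frame-fixed)
mesh 1 [50T→50T]: ω = 1100.0000×50/50 = 1100.0000 rpm, sense flips to −
mesh 2 [50T→13T]: ω = 1100.0000×50/13 = 4230.7692 rpm, sense flips to +
mesh 3 [88T→41T]: ω = 4230.7692×88/41 = 9080.6754 rpm, sense flips to −
signed output speed = -9080.6754 rpm

-9080.6754 rpm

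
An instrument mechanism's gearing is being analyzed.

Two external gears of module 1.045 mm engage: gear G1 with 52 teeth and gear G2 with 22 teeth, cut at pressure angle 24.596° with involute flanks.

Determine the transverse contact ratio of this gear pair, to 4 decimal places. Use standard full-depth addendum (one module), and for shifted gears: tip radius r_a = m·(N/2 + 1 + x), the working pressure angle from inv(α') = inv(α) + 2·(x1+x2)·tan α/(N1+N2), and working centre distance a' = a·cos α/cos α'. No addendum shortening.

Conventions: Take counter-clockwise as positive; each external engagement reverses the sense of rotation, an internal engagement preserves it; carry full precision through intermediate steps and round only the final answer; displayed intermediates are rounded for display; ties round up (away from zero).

1.4958

recognized (one external pair, fixed centres): single-mesh tooth geometry, m = 1.045, N1 = 52, N2 = 22
base radii: r_b1 = 24.704735, r_b2 = 10.452003
tip radii: r_a1 = 28.215000, r_a2 = 12.540000
no profile shift: α' = α, a' = a
action lengths: √(r_a1²−r_b1²) = 13.629465, √(r_a2²−r_b2²) = 6.928725
base pitch p_b = π·m·cos α = 2.985085
CR = (13.629465 + 6.928725 − 38.665000·sin 24.59600°)/2.985085 = 1.495819
contact ratio ≈ 1.4958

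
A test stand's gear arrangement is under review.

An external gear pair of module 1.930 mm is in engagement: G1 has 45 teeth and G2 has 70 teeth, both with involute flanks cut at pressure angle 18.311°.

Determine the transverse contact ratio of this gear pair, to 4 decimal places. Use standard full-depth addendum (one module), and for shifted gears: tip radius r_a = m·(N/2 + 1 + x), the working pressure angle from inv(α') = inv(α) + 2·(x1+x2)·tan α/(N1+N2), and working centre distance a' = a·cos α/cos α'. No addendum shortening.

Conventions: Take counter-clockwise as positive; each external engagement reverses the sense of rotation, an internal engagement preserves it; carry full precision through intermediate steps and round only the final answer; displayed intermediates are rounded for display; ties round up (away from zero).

1.8725

single-mesh involute tooth geometry (45T engaging 70T at module 1.930)
base radii: r_b1 = 41.226183, r_b2 = 64.129618
tip radii: r_a1 = 45.355000, r_a2 = 69.480000
no profile shift: α' = α, a' = a
action lengths: √(r_a1²−r_b1²) = 18.907085, √(r_a2²−r_b2²) = 26.736913
base pitch p_b = π·m·cos α = 5.756261
CR = (18.907085 + 26.736913 − 110.975000·sin 18.31100°)/5.756261 = 1.872476
contact ratio ≈ 1.8725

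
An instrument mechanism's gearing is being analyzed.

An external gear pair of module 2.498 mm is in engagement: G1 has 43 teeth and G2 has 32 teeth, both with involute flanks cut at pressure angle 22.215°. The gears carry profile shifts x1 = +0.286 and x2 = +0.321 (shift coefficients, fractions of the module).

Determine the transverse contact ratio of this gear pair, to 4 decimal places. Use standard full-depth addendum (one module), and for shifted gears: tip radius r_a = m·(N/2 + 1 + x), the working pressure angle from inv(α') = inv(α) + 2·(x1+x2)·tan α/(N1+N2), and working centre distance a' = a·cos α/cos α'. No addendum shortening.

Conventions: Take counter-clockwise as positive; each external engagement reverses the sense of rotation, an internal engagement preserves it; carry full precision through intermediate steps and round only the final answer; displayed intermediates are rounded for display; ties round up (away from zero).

1.5196

topology: single-mesh involute geometry — m = 2.498, 43T/32T pair
base radii: r_b1 = 49.720417, r_b2 = 37.001241
tip radii: r_a1 = 56.919428, r_a2 = 43.267858
inv(α') = inv(22.215°) + 2·(+0.286+0.321)·tan α/(43+32) = 0.02728358  ⇒  α' = 24.26658°
a' = a·cos α / cos α' = 93.6750·cos 22.215°/cos 24.26658° = 95.126759
action lengths: √(r_a1²−r_b1²) = 27.707425, √(r_a2²−r_b2²) = 22.428012
base pitch p_b = π·m·cos α = 7.265177
CR = (27.707425 + 22.428012 − 95.126759·sin 24.26658°)/7.265177 = 1.519576
contact ratio ≈ 1.5196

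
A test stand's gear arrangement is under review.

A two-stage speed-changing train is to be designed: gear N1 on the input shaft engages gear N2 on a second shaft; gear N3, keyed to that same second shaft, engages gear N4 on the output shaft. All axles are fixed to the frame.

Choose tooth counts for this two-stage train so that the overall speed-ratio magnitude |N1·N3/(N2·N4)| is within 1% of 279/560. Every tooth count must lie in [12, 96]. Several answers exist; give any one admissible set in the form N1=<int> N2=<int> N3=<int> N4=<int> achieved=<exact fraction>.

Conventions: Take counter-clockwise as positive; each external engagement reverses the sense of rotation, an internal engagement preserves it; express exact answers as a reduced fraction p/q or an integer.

N1=18 N2=14 N3=31 N4=80 achieved=279/560

class = fixed-axis compound train [2-stage, 279/560 wanted]
target = 279/560 in lowest terms: an exact hit needs N1·N3 = k·279 and N2·N4 = k·560 for one integer k, every count in [12, 96]; additionally prefer no 1:1 stage (N1 ≠ N2, N3 ≠ N4)
k = 1: no 1:1-free in-range split of k·279 and k·560 into factor pairs; take k = 2
k = 2: N1·N3 = 558 = 18·31, N2·N4 = 1120 = 14·80
achieved = 18·31/(14·80) = 279/560; |achieved − target| = 0 ≤ 279/56000 ✓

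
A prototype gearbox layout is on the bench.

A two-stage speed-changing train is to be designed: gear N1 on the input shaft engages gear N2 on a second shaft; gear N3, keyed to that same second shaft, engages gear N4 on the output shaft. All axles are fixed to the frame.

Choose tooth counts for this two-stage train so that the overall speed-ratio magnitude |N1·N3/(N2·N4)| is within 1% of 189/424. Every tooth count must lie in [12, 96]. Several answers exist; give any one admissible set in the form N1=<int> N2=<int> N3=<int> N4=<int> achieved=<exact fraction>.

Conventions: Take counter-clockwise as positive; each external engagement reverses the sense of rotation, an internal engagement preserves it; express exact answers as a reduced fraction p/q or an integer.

N1=14 N2=16 N3=27 N4=53 achieved=189/424

2-stage fixed-axis compound train for ratio 189/424
target = 189/424 in lowest terms: an exact hit needs N1·N3 = k·189 and N2·N4 = k·424 for one integer k, every count in [12, 96]; additionally prefer no 1:1 stage (N1 ≠ N2, N3 ≠ N4)
k = 1: no 1:1-free in-range split of k·189 and k·424 into factor pairs; take k = 2
k = 2: N1·N3 = 378 = 14·27, N2·N4 = 848 = 16·53
achieved = 14·27/(16·53) = 189/424; |achieved − target| = 0 ≤ 189/42400 ✓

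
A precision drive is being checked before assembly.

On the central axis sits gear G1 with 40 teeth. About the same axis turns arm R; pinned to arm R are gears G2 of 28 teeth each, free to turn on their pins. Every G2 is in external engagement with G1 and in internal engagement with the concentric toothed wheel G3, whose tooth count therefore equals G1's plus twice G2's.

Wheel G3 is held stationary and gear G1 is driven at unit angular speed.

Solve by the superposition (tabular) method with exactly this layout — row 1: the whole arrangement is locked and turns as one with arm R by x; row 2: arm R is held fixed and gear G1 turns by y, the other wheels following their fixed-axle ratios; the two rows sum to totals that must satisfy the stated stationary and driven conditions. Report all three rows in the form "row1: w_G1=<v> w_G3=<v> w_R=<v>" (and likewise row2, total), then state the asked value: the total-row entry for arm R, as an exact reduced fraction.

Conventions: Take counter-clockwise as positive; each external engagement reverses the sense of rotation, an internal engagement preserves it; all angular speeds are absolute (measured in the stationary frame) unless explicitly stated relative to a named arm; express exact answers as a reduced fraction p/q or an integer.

row1: w_G1=5/17 w_G3=5/17 w_R=5/17
row2: w_G1=12/17 w_G3=-5/17 w_R=0
total: w_G1=1 w_G3=0 w_R=5/17
asked value: 5/17

planetary set (40T centre, 28T on arm, 96T internal) — Willis relation
superposition row 1 [locked train]: every member turns x
row 2: sun turns y, ring = −(40/96)·y, arm 0
boundary: total ω_ring = x − (40/96)·y = 0 and total ω_sun = x + y = 1  ⇒  y = 12/17, x = 5/17
row 2 ring = −(40/96)·12/17 = -5/17
totals (row 1 + row 2): sun 5/17 + 12/17 = 1, ring 5/17 + (-5/17) = 0, arm 5/17 + 0 = 5/17
asked cell (total, arm) = 5/17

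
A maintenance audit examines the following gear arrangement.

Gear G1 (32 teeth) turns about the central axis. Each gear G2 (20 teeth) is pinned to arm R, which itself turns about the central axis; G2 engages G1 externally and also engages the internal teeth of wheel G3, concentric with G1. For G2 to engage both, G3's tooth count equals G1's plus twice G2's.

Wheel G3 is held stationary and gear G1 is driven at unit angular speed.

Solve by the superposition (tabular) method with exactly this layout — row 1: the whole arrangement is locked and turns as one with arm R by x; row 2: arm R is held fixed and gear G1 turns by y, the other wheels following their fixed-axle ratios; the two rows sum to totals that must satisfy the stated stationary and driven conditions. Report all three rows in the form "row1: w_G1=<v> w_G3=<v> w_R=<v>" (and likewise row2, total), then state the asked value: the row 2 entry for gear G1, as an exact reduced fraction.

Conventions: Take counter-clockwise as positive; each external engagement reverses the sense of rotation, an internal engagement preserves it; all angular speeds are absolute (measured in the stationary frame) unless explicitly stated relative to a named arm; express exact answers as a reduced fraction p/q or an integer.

row1: w_G1=4/13 w_G3=4/13 w_R=4/13
row2: w_G1=9/13 w_G3=-4/13 w_R=0
total: w_G1=1 w_G3=0 w_R=4/13
asked value: 9/13

recognized (axles ride arm R): planetary set, 32/20/72 teeth
row 1 — lock + rotate with arm: ω_sun = ω_ring = ω_arm = x
row 2: sun turns y, ring = −(32/72)·y, arm 0
boundary: total ω_ring = x − (32/72)·y = 0 and total ω_sun = x + y = 1  ⇒  y = 9/13, x = 4/13
row 2 ring = −(32/72)·9/13 = -4/13
totals (row 1 + row 2): sun 4/13 + 9/13 = 1, ring 4/13 + (-4/13) = 0, arm 4/13 + 0 = 4/13
asked cell (row2, sun) = 9/13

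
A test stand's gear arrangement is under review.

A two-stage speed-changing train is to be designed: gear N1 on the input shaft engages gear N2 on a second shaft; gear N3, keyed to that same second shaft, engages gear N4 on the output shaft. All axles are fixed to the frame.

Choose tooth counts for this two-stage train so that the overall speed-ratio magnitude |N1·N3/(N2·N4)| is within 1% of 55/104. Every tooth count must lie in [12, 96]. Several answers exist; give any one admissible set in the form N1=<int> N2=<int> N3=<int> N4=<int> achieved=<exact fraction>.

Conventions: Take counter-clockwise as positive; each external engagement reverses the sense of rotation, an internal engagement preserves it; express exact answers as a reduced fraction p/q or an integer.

class = fixed-axis compound train [2-stage, 55/104 wanted]
target = 55/104 in lowest terms: an exact hit needs N1·N3 = k·55 and N2·N4 = k·104 for one integer k, every count in [12, 96]; additionally prefer no 1:1 stage (N1 ≠ N2, N3 ≠ N4)
k = 1…5: no 1:1-free in-range split of k·55 and k·104 into factor pairs; take k = 6
k = 6: N1·N3 = 330 = 15·22, N2·N4 = 624 = 12·52
achieved = 15·22/(12·52) = 55/104; |achieved − target| = 0 ≤ 11/2080 ✓

N1=15 N2=12 N3=22 N4=52 achieved=55/104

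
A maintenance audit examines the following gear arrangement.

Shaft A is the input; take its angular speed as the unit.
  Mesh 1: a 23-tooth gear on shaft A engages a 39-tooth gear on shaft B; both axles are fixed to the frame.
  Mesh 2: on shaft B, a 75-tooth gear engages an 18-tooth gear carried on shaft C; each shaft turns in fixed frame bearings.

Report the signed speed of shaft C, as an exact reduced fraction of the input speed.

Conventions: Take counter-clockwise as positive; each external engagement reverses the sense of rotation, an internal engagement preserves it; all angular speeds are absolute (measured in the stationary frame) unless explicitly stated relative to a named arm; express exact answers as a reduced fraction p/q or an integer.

575/234

2-mesh fixed-axis compound train (all bearings frame-fixed)
mesh 1 [23T→39T]: |ω|/ω_in = 1×23/39 = 23/39, sense flips to −
mesh 2 [75T→18T]: |ω|/ω_in = (23/39)×75/18 = 575/234, sense flips to +
signed output speed (× input speed) = 575/234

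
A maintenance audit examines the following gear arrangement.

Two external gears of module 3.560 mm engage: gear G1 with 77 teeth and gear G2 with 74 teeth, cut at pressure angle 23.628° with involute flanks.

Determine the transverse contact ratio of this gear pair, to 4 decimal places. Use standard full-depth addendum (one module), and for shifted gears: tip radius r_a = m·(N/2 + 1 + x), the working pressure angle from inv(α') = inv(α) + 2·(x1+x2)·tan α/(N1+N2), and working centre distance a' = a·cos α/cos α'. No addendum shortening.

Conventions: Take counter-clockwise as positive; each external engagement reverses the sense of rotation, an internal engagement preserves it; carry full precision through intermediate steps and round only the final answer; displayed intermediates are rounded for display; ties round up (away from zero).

1.6303

topology: single-mesh involute geometry — m = 3.560, 77T/74T pair
base radii: r_b1 = 125.569845, r_b2 = 120.677514
tip radii: r_a1 = 140.620000, r_a2 = 135.280000
no profile shift: α' = α, a' = a
action lengths: √(r_a1²−r_b1²) = 63.294537, √(r_a2²−r_b2²) = 61.136046
base pitch p_b = π·m·cos α = 10.246475
CR = (63.294537 + 61.136046 − 268.780000·sin 23.62800°)/10.246475 = 1.630260
contact ratio ≈ 1.6303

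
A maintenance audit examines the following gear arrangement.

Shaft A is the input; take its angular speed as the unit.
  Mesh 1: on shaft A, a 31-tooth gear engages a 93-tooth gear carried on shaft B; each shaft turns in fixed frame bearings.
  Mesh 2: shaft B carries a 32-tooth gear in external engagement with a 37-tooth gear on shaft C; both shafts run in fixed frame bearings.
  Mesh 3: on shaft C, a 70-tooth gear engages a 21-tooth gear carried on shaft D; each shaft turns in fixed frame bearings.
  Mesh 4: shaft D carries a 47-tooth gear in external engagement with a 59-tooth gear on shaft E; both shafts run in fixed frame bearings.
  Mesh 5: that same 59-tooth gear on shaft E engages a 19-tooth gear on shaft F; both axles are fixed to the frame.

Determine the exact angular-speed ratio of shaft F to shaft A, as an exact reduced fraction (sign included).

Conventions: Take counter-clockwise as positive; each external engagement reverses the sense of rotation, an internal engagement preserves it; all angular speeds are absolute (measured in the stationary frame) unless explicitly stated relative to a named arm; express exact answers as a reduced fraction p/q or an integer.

class = fixed-axis compound train [5 meshes; 5 ratios multiply, 5 sense flips]
mesh 1 [31T→93T]: running ratio 1/3, sense −
mesh 2 [32T→37T]: running ratio 32/111, sense +
mesh 3 [70T→21T]: running ratio 320/333, sense −
mesh 4 [47T→59T]: running ratio 15040/19647, sense +
mesh 5 [59T→19T]: running ratio 15040/6327, sense −
ω_out/ω_in = -15040/6327

-15040/6327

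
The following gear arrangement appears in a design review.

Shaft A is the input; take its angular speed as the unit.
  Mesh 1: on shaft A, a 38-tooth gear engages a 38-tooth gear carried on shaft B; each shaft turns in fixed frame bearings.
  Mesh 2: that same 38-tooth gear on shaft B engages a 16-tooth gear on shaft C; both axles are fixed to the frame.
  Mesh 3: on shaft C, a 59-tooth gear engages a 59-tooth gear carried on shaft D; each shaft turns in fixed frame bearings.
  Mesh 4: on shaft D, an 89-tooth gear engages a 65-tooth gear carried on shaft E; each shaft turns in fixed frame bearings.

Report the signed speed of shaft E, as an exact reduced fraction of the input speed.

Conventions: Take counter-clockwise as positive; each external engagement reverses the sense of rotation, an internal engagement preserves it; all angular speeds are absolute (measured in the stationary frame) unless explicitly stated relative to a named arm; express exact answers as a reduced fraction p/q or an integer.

4-mesh fixed-axis compound train (all bearings frame-fixed)
mesh 1 [38T→38T]: |ω|/ω_in = 1×38/38 = 1, sense flips to −
mesh 2 [38T→16T]: |ω|/ω_in = 1×38/16 = 19/8, sense flips to +
mesh 3 [59T→59T]: |ω|/ω_in = (19/8)×59/59 = 19/8, sense flips to −
mesh 4 [89T→65T]: |ω|/ω_in = (19/8)×89/65 = 1691/520, sense flips to +
signed output speed (× input speed) = 1691/520

1691/520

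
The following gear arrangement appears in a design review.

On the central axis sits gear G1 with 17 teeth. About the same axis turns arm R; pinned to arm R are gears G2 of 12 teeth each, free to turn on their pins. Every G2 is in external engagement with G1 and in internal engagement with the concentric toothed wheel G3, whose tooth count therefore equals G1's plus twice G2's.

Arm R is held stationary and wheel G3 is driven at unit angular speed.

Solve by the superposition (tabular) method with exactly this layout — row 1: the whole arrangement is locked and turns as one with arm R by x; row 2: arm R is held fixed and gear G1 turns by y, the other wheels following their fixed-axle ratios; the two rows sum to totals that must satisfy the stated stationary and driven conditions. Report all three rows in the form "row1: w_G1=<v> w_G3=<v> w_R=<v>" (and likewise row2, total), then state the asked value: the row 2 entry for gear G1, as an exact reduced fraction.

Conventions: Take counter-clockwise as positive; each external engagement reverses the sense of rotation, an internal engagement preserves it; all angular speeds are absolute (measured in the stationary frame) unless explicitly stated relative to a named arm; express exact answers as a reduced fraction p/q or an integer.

recognized (axles ride arm R): planetary set, 17/12/41 teeth
row 1 (train locked, turned with arm): all members turn x
row 2: sun turns y, ring = −(17/41)·y, arm 0
boundary: total ω_arm = x = 0 and total ω_ring = x − (17/41)·y = 1  ⇒  y = -41/17, x = 0
row 2 ring = −(17/41)·(-41/17) = 1
totals (row 1 + row 2): sun 0 + (-41/17) = -41/17, ring 0 + 1 = 1, arm 0 + 0 = 0
asked cell (row2, sun) = -41/17

row1: w_G1=0 w_G3=0 w_R=0
row2: w_G1=-41/17 w_G3=1 w_R=0
total: w_G1=-41/17 w_G3=1 w_R=0
asked value: -41/17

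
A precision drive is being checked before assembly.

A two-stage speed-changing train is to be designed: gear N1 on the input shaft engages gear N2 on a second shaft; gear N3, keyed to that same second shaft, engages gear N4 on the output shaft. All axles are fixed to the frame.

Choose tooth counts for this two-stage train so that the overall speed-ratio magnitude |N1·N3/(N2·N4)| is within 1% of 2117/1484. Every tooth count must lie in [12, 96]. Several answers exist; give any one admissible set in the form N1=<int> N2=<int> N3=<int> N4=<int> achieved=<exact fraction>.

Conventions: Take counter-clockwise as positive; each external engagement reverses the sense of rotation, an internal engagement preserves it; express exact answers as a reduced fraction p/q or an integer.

design class (target 2117/1484): fixed-axis compound train
target = 2117/1484 in lowest terms: an exact hit needs N1·N3 = k·2117 and N2·N4 = k·1484 for one integer k, every count in [12, 96]; additionally prefer no 1:1 stage (N1 ≠ N2, N3 ≠ N4)
k = 1: N1·N3 = 2117 = 29·73, N2·N4 = 1484 = 28·53
achieved = 29·73/(28·53) = 2117/1484; |achieved − target| = 0 ≤ 2117/148400 ✓

N1=29 N2=28 N3=73 N4=53 achieved=2117/1484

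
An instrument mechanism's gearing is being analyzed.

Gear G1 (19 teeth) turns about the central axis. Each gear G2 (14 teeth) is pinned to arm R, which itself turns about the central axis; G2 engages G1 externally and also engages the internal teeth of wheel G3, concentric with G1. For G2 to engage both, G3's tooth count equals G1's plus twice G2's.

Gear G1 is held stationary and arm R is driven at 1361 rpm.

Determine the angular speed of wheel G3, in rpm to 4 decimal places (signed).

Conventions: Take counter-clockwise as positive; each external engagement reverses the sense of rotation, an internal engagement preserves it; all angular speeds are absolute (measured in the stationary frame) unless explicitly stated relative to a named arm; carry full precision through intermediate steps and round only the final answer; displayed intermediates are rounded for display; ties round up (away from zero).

planetary set (19T centre, 14T on arm, 47T internal) — Willis relation
normalise by the input: solve with ω_arm = 1, then scale by 1361 rpm
ring teeth: 19 + 2·14 = 47
19(ω_sun−ω_arm) = −47(ω_ring−ω_arm),  ω_sun = 0, ω_arm = 1
ω_ring = 1 − (19/47)(0−1) = 66/47
scale: ω_ring = 66/47 × 1361 rpm = +1911.1915 rpm

+1911.1915 rpm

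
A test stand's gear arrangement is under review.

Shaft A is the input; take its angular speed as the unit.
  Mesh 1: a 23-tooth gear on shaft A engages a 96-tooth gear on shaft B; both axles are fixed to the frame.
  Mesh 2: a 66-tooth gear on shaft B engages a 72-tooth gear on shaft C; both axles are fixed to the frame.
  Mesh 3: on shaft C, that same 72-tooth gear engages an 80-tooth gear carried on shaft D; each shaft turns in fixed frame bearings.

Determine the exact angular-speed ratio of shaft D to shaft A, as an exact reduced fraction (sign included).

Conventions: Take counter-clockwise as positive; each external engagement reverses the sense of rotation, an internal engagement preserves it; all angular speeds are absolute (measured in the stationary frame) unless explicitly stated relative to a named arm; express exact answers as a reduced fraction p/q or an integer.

class = fixed-axis compound train [3 meshes; 3 ratios multiply, 3 sense flips]
mesh 1 [23T→96T]: running ratio 23/96, sense −
mesh 2 [66T→72T]: running ratio 253/1152, sense +
mesh 3 [72T→80T]: running ratio 253/1280, sense −
ω_out/ω_in = -253/1280

-253/1280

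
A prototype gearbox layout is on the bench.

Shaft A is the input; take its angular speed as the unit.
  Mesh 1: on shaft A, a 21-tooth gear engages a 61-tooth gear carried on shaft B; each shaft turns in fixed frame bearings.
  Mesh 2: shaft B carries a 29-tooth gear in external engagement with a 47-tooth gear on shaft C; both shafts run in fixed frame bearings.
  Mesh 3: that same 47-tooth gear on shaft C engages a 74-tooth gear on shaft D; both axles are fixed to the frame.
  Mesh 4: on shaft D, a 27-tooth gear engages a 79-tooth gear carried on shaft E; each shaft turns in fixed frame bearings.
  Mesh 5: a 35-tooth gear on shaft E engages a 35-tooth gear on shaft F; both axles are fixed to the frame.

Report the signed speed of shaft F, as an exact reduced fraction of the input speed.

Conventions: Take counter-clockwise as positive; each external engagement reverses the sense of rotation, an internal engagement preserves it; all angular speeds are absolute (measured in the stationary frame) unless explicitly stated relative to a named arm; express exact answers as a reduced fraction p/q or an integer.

5-mesh fixed-axis compound train (all bearings frame-fixed)
mesh 1 [21T→61T]: |ω|/ω_in = 1×21/61 = 21/61, sense flips to −
mesh 2 [29T→47T]: |ω|/ω_in = (21/61)×29/47 = 609/2867, sense flips to +
mesh 3 [47T→74T]: |ω|/ω_in = (609/2867)×47/74 = 609/4514, sense flips to −
mesh 4 [27T→79T]: |ω|/ω_in = (609/4514)×27/79 = 16443/356606, sense flips to +
mesh 5 [35T→35T]: |ω|/ω_in = (16443/356606)×35/35 = 16443/356606, sense flips to −
signed output speed (× input speed) = -16443/356606

-16443/356606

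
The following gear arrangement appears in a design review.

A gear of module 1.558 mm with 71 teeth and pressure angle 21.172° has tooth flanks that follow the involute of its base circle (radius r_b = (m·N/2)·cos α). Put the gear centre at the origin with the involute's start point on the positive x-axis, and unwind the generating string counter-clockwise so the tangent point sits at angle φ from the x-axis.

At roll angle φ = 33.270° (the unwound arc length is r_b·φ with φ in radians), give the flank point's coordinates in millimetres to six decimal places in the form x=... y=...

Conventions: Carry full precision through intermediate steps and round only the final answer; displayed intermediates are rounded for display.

x=59.551440 y=3.253864

single-mesh involute tooth geometry (71T wheel at module 1.558)
pitch radius r_p = m·N/2 = 1.558·71/2 = 55.309000
base radius r_b = r_p·cos α = 55.309000·cos 21.172° = 51.575665
roll angle φ = 33.270° = 0.58067104 rad
x = r_b·(cos φ + φ·sin φ) = 59.551440
y = r_b·(sin φ − φ·cos φ) = 3.253864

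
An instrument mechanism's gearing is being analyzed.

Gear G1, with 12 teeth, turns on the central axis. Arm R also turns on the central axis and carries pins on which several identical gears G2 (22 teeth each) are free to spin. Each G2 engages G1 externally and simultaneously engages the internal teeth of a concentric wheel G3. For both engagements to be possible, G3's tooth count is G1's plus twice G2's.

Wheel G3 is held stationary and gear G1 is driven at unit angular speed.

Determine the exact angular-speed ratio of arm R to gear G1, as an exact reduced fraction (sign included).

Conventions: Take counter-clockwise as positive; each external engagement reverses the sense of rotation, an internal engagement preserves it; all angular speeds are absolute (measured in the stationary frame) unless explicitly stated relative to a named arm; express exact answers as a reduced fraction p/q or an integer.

topology: planetary set — G1 12T / G2 22T / G3 56T, arm = carrier (Willis)
ring teeth: 12 + 2·22 = 56
12(ω_sun−ω_arm) = −56(ω_ring−ω_arm),  ω_ring = 0, ω_sun = 1
12(1−ω_arm) = −56(0−ω_arm)  ⇒  68·ω_arm = 12  ⇒  ω_arm = 3/17
ω_out/ω_in = 3/17

3/17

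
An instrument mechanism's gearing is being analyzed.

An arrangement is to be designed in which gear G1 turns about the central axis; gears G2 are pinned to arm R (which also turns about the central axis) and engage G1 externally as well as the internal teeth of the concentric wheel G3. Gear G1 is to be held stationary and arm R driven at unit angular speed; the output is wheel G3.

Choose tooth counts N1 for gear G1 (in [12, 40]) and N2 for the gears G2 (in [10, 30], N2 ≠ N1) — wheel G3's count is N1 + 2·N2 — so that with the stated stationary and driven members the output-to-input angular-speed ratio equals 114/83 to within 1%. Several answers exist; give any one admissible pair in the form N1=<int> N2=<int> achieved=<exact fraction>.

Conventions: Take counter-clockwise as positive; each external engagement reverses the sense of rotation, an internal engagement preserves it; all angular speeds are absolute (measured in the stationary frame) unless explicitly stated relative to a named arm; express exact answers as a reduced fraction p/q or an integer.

N1=31 N2=26 achieved=114/83

class = planetary set [ratio 114/83 wanted; Willis about the carrier]
Willis with ω_sun = 0: ω_ring/ω_arm = (N1+N3)/N3; set equal to 114/83  ⇒  N3/N1 = 1/(114/83 − 1) = 83/31
N3 = N1 + 2·N2  ⇒  N2/N1 = (N3/N1 − 1)/2 = (83/31 − 1)/2 = 26/31
smallest multiple with N1 ≥ 12 and N2 ≥ 10: k = 1  ⇒  N1 = 1·31 = 31, N2 = 1·26 = 26 (N1 ≤ 40, N2 ≤ 30, N2 ≠ N1 ✓), N3 = 31 + 2·26 = 83
check: (N1+N3)/N3 with N1 = 31, N3 = 83 gives 114/83; |achieved − target| = 0 ≤ 57/4150 ✓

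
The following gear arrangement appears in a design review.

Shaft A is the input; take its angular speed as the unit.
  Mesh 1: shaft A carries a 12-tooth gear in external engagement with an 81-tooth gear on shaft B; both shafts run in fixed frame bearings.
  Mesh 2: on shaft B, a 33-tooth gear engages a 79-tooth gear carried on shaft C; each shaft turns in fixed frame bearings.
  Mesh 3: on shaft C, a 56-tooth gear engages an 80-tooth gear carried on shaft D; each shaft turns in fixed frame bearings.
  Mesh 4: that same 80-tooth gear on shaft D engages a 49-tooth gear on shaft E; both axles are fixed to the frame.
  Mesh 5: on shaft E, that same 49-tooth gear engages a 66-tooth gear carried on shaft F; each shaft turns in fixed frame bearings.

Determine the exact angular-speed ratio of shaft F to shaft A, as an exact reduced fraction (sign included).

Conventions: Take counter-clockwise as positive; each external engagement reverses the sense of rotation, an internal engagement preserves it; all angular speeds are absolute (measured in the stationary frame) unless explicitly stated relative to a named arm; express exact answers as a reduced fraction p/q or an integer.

-112/2133

class = fixed-axis compound train [5 meshes; 5 ratios multiply, 5 sense flips]
mesh 1 [12T→81T]: running ratio 4/27, sense −
mesh 2 [33T→79T]: running ratio 44/711, sense +
mesh 3 [56T→80T]: running ratio 154/3555, sense −
mesh 4 [80T→49T]: running ratio 352/4977, sense +
mesh 5 [49T→66T]: running ratio 112/2133, sense −
ω_out/ω_in = -112/2133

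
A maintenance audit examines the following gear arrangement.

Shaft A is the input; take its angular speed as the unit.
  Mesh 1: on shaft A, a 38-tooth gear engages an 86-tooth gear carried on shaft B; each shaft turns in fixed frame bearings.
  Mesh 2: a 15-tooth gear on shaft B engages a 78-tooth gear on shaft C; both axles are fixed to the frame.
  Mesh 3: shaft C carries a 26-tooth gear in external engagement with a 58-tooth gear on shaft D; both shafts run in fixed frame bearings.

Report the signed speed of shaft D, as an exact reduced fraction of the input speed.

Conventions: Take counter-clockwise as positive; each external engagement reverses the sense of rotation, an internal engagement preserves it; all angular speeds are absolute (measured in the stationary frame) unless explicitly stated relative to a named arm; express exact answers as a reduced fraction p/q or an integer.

3-mesh fixed-axis compound train (all bearings frame-fixed)
mesh 1 [38T→86T]: |ω|/ω_in = 1×38/86 = 19/43, sense flips to −
mesh 2 [15T→78T]: |ω|/ω_in = (19/43)×15/78 = 95/1118, sense flips to +
mesh 3 [26T→58T]: |ω|/ω_in = (95/1118)×26/58 = 95/2494, sense flips to −
signed output speed (× input speed) = -95/2494

-95/2494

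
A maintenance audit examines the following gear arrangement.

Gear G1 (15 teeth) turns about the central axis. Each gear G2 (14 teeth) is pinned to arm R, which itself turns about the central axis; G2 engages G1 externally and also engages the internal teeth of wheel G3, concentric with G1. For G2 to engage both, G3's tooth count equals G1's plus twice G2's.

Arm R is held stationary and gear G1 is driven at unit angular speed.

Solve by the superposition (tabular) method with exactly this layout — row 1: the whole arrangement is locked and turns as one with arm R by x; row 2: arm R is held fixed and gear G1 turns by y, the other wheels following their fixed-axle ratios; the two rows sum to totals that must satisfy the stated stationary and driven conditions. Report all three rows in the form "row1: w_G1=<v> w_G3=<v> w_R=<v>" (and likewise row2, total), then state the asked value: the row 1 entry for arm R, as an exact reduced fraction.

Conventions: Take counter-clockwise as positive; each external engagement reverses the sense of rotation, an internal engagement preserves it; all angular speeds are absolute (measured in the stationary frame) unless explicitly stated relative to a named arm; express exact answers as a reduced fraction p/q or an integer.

row1: w_G1=0 w_G3=0 w_R=0
row2: w_G1=1 w_G3=-15/43 w_R=0
total: w_G1=1 w_G3=-15/43 w_R=0
asked value: 0

topology: planetary set — G1 15T / G2 14T / G3 43T, arm = carrier (Willis)
row 1 — lock + rotate with arm: ω_sun = ω_ring = ω_arm = x
row 2 (arm held, sun turns y): ω_ring = −(15/43)·y, ω_arm = 0
boundary: total ω_arm = x = 0 and total ω_sun = x + y = 1  ⇒  y = 1, x = 0
row 2 ring = −(15/43)·1 = -15/43
totals (row 1 + row 2): sun 0 + 1 = 1, ring 0 + (-15/43) = -15/43, arm 0 + 0 = 0
asked cell (row1, arm) = 0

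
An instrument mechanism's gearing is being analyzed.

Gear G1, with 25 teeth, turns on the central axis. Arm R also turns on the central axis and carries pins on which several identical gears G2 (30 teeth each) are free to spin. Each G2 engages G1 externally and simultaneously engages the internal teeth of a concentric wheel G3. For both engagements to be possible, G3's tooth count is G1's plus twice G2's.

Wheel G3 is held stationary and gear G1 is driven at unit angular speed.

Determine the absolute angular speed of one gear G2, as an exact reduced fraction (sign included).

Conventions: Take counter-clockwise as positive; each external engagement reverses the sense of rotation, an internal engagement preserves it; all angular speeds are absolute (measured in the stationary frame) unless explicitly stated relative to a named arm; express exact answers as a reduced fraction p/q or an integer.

planetary set (25T centre, 30T on arm, 85T internal) — Willis relation
ring teeth: 25 + 2·30 = 85
25(ω_sun−ω_arm) = −85(ω_ring−ω_arm),  ω_ring = 0, ω_sun = 1
25(1−ω_arm) = −85(0−ω_arm)  ⇒  110·ω_arm = 25  ⇒  ω_arm = 5/22
sun–planet mesh: 25·(1−5/22) = −30·(ω_p−ω_arm)  ⇒  ω_p−ω_arm = -85/132
ω_p = 5/22 − 85/132 = -5/12
exact speed ratio = -5/12

-5/12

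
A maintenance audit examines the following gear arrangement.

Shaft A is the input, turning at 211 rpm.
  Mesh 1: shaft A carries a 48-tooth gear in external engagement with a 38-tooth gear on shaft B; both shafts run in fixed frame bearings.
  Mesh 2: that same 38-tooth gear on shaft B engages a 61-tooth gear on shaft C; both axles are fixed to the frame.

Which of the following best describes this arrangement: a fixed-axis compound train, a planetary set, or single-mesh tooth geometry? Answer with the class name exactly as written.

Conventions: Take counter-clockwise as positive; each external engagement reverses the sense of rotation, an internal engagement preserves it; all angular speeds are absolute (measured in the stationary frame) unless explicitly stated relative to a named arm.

topology: fixed-axis compound train — 2 meshes, A→C
classification: fixed-axis compound train

fixed-axis compound train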